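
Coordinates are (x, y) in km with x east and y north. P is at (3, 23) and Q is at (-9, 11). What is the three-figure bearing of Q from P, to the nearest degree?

Δeast = -9 − 3 = -12.00; Δnorth = 11 − 23 = -12.00.
Bearing = atan2(Δeast, Δnorth) mod 360° = 225.00° ≈ 225°.

225°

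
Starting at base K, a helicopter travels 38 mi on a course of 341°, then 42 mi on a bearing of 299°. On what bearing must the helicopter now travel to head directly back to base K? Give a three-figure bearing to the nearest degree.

139°

Leg 1 (341°, 38 mi): east 38 sin 341° = -12.37, north 38 cos 341° = 35.93
Leg 2 (299°, 42 mi): east 42 sin 299° = -36.73, north 42 cos 299° = 20.36
Net displacement: -49.11 east, 56.29 north. Direction back to start is (49.11, -56.29): bearing = atan2(49.11, -56.29) mod 360° = 138.90° ≈ 139°.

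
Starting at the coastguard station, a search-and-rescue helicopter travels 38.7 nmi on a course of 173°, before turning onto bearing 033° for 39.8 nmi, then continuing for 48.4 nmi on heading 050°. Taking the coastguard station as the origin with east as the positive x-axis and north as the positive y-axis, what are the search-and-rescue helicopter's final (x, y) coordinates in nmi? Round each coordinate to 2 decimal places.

Leg 1 (173°, 38.7 nmi): east 38.7 sin 173° = 4.72, north 38.7 cos 173° = -38.41
Leg 2 (033°, 39.8 nmi): east 39.8 sin 33° = 21.68, north 39.8 cos 33° = 33.38
Leg 3 (050°, 48.4 nmi): east 48.4 sin 50° = 37.08, north 48.4 cos 50° = 31.11
Summing: 63.47 nmi east, 26.08 nmi north → (63.47, 26.08).

(63.47, 26.08)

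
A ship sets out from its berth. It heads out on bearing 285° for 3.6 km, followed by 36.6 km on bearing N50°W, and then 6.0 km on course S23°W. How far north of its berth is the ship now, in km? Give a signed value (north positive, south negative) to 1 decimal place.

18.9 km

Leg 1 (285°, 3.6 km): east 3.6 sin 285° = -3.48, north 3.6 cos 285° = 0.93
Leg 2 (N50°W, 36.6 km): east 36.6 sin 310° = -28.04, north 36.6 cos 310° = 23.53
Leg 3 (S23°W, 6.0 km): east 6.0 sin 203° = -2.34, north 6.0 cos 203° = -5.52
Net north component: 18.93 km.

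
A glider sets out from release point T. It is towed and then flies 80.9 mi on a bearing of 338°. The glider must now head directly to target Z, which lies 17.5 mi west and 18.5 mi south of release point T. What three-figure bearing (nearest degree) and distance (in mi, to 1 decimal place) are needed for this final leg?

172°, 94.4 mi

Leg 1 (338°, 80.9 mi): east 80.9 sin 338° = -30.31, north 80.9 cos 338° = 75.01
Current position: (-30.31, 75.01). Target: (-17.5, -18.5). Remaining: Δeast = 12.81, Δnorth = -93.51.
Bearing = atan2(12.81, -93.51) mod 360° = 172.20°; distance = √((12.81)² + (-93.51)²) = 94.382 mi.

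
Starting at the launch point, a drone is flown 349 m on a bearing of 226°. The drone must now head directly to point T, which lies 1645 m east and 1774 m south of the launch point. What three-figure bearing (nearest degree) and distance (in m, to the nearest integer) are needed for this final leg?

129°, 2437 m

Leg 1 (226°, 349 m): east 349 sin 226° = -251.05, north 349 cos 226° = -242.44
Current position: (-251.05, -242.44). Target: (1645, -1774). Remaining: Δeast = 1896.05, Δnorth = -1531.56.
Bearing = atan2(1896.05, -1531.56) mod 360° = 128.93°; distance = √((1896.05)² + (-1531.56)²) = 2437.354 m.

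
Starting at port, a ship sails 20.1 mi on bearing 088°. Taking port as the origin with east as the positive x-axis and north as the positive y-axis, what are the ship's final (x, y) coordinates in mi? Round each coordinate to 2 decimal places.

(20.09, 0.70)

Leg 1 (088°, 20.1 mi): east 20.1 sin 88° = 20.09, north 20.1 cos 88° = 0.70
Summing: 20.09 mi east, 0.70 mi north → (20.09, 0.70).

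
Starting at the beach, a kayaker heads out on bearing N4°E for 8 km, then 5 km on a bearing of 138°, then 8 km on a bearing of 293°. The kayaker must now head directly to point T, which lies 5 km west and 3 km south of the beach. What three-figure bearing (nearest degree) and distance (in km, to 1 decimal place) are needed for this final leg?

188°, 10.5 km

Leg 1 (N4°E, 8 km): east 8 sin 4° = 0.56, north 8 cos 4° = 7.98
Leg 2 (138°, 5 km): east 5 sin 138° = 3.35, north 5 cos 138° = -3.72
Leg 3 (293°, 8 km): east 8 sin 293° = -7.36, north 8 cos 293° = 3.13
Current position: (-3.46, 7.39). Target: (-5, -3). Remaining: Δeast = -1.54, Δnorth = -10.39.
Bearing = atan2(-1.54, -10.39) mod 360° = 188.43°; distance = √((-1.54)² + (-10.39)²) = 10.504 km.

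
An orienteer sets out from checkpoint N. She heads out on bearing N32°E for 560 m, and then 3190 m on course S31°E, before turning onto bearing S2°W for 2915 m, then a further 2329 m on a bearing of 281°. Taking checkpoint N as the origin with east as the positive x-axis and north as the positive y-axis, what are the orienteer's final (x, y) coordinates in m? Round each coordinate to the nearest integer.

(-448, -4728)

Leg 1 (N32°E, 560 m): east 560 sin 32° = 296.75, north 560 cos 32° = 474.91
Leg 2 (S31°E, 3190 m): east 3190 sin 149° = 1642.97, north 3190 cos 149° = -2734.36
Leg 3 (S2°W, 2915 m): east 2915 sin 182° = -101.73, north 2915 cos 182° = -2913.22
Leg 4 (281°, 2329 m): east 2329 sin 281° = -2286.21, north 2329 cos 281° = 444.39
Summing: -448.22 m east, -4728.29 m north → (-448, -4728).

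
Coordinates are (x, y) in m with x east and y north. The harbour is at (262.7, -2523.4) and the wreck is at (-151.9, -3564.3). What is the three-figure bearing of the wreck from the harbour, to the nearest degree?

202°

Δeast = -151.9 − 262.7 = -414.60; Δnorth = -3564.3 − -2523.4 = -1040.90.
Bearing = atan2(Δeast, Δnorth) mod 360° = 201.72° ≈ 202°.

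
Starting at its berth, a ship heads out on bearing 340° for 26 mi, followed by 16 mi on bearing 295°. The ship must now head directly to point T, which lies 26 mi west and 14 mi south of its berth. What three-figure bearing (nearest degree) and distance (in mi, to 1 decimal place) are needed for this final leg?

Leg 1 (340°, 26 mi): east 26 sin 340° = -8.89, north 26 cos 340° = 24.43
Leg 2 (295°, 16 mi): east 16 sin 295° = -14.50, north 16 cos 295° = 6.76
Current position: (-23.39, 31.19). Target: (-26, -14). Remaining: Δeast = -2.61, Δnorth = -45.19.
Bearing = atan2(-2.61, -45.19) mod 360° = 183.30°; distance = √((-2.61)² + (-45.19)²) = 45.269 mi.

183°, 45.3 mi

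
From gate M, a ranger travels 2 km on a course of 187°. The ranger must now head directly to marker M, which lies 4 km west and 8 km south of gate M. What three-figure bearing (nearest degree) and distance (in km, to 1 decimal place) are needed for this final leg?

Leg 1 (187°, 2 km): east 2 sin 187° = -0.24, north 2 cos 187° = -1.99
Current position: (-0.24, -1.99). Target: (-4, -8). Remaining: Δeast = -3.76, Δnorth = -6.01.
Bearing = atan2(-3.76, -6.01) mod 360° = 211.98°; distance = √((-3.76)² + (-6.01)²) = 7.091 km.

212°, 7.1 km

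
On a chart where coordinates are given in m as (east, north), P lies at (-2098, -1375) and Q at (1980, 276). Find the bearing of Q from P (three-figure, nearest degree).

Δeast = 1980 − -2098 = 4078.00; Δnorth = 276 − -1375 = 1651.00.
Bearing = atan2(Δeast, Δnorth) mod 360° = 67.96° ≈ 068°.

068°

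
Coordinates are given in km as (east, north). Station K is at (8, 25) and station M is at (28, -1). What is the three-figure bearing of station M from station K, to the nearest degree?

Δeast = 28 − 8 = 20.00; Δnorth = -1 − 25 = -26.00.
Bearing = atan2(Δeast, Δnorth) mod 360° = 142.43° ≈ 142°.

142°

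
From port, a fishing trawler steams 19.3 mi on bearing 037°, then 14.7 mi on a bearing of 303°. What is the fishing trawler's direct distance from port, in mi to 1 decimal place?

23.4 mi

Leg 1 (037°, 19.3 mi): east 19.3 sin 37° = 11.62, north 19.3 cos 37° = 15.41
Leg 2 (303°, 14.7 mi): east 14.7 sin 303° = -12.33, north 14.7 cos 303° = 8.01
Net: -0.71 east, 23.42 north. Distance = √((-0.71)² + (23.42)²) = 23.431 mi.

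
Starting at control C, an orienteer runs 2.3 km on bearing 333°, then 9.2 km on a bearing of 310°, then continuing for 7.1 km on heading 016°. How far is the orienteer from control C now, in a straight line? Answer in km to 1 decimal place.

16.0 km

Leg 1 (333°, 2.3 km): east 2.3 sin 333° = -1.04, north 2.3 cos 333° = 2.05
Leg 2 (310°, 9.2 km): east 9.2 sin 310° = -7.05, north 9.2 cos 310° = 5.91
Leg 3 (016°, 7.1 km): east 7.1 sin 16° = 1.96, north 7.1 cos 16° = 6.82
Net: -6.13 east, 14.79 north. Distance = √((-6.13)² + (14.79)²) = 16.010 km.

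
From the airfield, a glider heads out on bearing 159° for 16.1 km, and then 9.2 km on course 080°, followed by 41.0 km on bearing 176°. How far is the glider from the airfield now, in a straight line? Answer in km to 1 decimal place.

Leg 1 (159°, 16.1 km): east 16.1 sin 159° = 5.77, north 16.1 cos 159° = -15.03
Leg 2 (080°, 9.2 km): east 9.2 sin 80° = 9.06, north 9.2 cos 80° = 1.60
Leg 3 (176°, 41.0 km): east 41.0 sin 176° = 2.86, north 41.0 cos 176° = -40.90
Net: 17.69 east, -54.33 north. Distance = √((17.69)² + (-54.33)²) = 57.140 km.

57.1 km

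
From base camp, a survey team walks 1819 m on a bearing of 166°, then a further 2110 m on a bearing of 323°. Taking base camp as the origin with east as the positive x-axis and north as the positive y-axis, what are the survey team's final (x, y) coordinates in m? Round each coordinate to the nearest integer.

(-830, -80)

Leg 1 (166°, 1819 m): east 1819 sin 166° = 440.06, north 1819 cos 166° = -1764.97
Leg 2 (323°, 2110 m): east 2110 sin 323° = -1269.83, north 2110 cos 323° = 1685.12
Summing: -829.77 m east, -79.85 m north → (-830, -80).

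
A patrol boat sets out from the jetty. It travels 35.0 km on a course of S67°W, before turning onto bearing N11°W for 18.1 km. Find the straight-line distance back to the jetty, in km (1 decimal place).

Leg 1 (S67°W, 35.0 km): east 35.0 sin 247° = -32.22, north 35.0 cos 247° = -13.68
Leg 2 (N11°W, 18.1 km): east 18.1 sin 349° = -3.45, north 18.1 cos 349° = 17.77
Net: -35.67 east, 4.09 north. Distance = √((-35.67)² + (4.09)²) = 35.905 km.

35.9 km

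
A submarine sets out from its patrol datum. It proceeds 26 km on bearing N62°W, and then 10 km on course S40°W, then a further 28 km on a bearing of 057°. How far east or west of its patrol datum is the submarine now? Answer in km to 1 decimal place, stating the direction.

Leg 1 (N62°W, 26 km): east 26 sin 298° = -22.96, north 26 cos 298° = 12.21
Leg 2 (S40°W, 10 km): east 10 sin 220° = -6.43, north 10 cos 220° = -7.66
Leg 3 (057°, 28 km): east 28 sin 57° = 23.48, north 28 cos 57° = 15.25
Net east component: -5.90 km.

5.9 km west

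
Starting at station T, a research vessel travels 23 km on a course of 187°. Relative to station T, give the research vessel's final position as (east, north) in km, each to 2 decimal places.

Leg 1 (187°, 23 km): east 23 sin 187° = -2.80, north 23 cos 187° = -22.83
Summing: -2.80 km east, -22.83 km north → (-2.80, -22.83).

(-2.80, -22.83)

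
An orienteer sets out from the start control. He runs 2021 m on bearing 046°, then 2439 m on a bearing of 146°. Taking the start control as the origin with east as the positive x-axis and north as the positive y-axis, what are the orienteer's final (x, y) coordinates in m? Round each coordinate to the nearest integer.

Leg 1 (046°, 2021 m): east 2021 sin 46° = 1453.79, north 2021 cos 46° = 1403.90
Leg 2 (146°, 2439 m): east 2439 sin 146° = 1363.87, north 2439 cos 146° = -2022.02
Summing: 2817.66 m east, -618.12 m north → (2818, -618).

(2818, -618)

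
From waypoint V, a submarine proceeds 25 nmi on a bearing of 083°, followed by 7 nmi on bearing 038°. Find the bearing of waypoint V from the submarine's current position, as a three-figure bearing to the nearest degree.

254°

Leg 1 (083°, 25 nmi): east 25 sin 83° = 24.81, north 25 cos 83° = 3.05
Leg 2 (038°, 7 nmi): east 7 sin 38° = 4.31, north 7 cos 38° = 5.52
Net displacement: 29.12 east, 8.56 north. Direction back to start is (-29.12, -8.56): bearing = atan2(-29.12, -8.56) mod 360° = 253.62° ≈ 254°.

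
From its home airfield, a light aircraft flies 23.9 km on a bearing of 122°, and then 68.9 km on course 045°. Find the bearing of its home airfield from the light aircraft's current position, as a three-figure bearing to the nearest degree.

242°

Leg 1 (122°, 23.9 km): east 23.9 sin 122° = 20.27, north 23.9 cos 122° = -12.67
Leg 2 (045°, 68.9 km): east 68.9 sin 45° = 48.72, north 68.9 cos 45° = 48.72
Net displacement: 68.99 east, 36.05 north. Direction back to start is (-68.99, -36.05): bearing = atan2(-68.99, -36.05) mod 360° = 242.41° ≈ 242°.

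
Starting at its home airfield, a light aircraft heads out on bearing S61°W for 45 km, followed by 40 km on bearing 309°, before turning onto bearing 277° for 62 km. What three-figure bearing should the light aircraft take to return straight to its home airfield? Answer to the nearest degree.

095°

Leg 1 (S61°W, 45 km): east 45 sin 241° = -39.36, north 45 cos 241° = -21.82
Leg 2 (309°, 40 km): east 40 sin 309° = -31.09, north 40 cos 309° = 25.17
Leg 3 (277°, 62 km): east 62 sin 277° = -61.54, north 62 cos 277° = 7.56
Net displacement: -131.98 east, 10.91 north. Direction back to start is (131.98, -10.91): bearing = atan2(131.98, -10.91) mod 360° = 94.73° ≈ 095°.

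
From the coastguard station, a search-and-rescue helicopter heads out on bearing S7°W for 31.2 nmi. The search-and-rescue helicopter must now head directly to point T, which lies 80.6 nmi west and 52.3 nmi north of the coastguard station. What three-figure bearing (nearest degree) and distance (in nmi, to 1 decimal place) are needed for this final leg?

317°, 113.3 nmi

Leg 1 (S7°W, 31.2 nmi): east 31.2 sin 187° = -3.80, north 31.2 cos 187° = -30.97
Current position: (-3.80, -30.97). Target: (-80.6, 52.3). Remaining: Δeast = -76.80, Δnorth = 83.27.
Bearing = atan2(-76.80, 83.27) mod 360° = 317.31°; distance = √((-76.80)² + (83.27)²) = 113.276 nmi.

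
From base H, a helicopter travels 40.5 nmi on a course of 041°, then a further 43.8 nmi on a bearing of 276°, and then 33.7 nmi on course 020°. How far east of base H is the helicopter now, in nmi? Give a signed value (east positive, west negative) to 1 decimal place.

Leg 1 (041°, 40.5 nmi): east 40.5 sin 41° = 26.57, north 40.5 cos 41° = 30.57
Leg 2 (276°, 43.8 nmi): east 43.8 sin 276° = -43.56, north 43.8 cos 276° = 4.58
Leg 3 (020°, 33.7 nmi): east 33.7 sin 20° = 11.53, north 33.7 cos 20° = 31.67
Net east component: -5.46 nmi.

-5.5 nmi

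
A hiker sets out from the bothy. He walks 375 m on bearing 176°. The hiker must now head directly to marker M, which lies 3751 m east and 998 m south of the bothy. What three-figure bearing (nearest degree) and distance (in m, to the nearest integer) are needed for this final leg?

100°, 3777 m

Leg 1 (176°, 375 m): east 375 sin 176° = 26.16, north 375 cos 176° = -374.09
Current position: (26.16, -374.09). Target: (3751, -998). Remaining: Δeast = 3724.84, Δnorth = -623.91.
Bearing = atan2(3724.84, -623.91) mod 360° = 99.51°; distance = √((3724.84)² + (-623.91)²) = 3776.733 m.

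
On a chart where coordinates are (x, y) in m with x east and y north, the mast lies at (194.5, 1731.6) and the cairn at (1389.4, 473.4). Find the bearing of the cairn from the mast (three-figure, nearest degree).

136°

Δeast = 1389.4 − 194.5 = 1194.90; Δnorth = 473.4 − 1731.6 = -1258.20.
Bearing = atan2(Δeast, Δnorth) mod 360° = 136.48° ≈ 136°.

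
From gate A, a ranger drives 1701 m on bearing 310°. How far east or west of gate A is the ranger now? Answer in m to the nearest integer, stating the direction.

Leg 1 (310°, 1701 m): east 1701 sin 310° = -1303.04, north 1701 cos 310° = 1093.38
Net east component: -1303.04 m.

1303 m west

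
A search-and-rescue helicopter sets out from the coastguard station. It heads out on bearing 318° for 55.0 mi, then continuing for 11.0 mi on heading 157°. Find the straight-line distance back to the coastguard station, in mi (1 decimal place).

44.7 mi

Leg 1 (318°, 55.0 mi): east 55.0 sin 318° = -36.80, north 55.0 cos 318° = 40.87
Leg 2 (157°, 11.0 mi): east 11.0 sin 157° = 4.30, north 11.0 cos 157° = -10.13
Net: -32.50 east, 30.75 north. Distance = √((-32.50)² + (30.75)²) = 44.743 mi.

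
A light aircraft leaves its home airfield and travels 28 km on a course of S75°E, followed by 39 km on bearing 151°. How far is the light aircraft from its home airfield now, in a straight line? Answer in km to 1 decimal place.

Leg 1 (S75°E, 28 km): east 28 sin 105° = 27.05, north 28 cos 105° = -7.25
Leg 2 (151°, 39 km): east 39 sin 151° = 18.91, north 39 cos 151° = -34.11
Net: 45.95 east, -41.36 north. Distance = √((45.95)² + (-41.36)²) = 61.823 km.

61.8 km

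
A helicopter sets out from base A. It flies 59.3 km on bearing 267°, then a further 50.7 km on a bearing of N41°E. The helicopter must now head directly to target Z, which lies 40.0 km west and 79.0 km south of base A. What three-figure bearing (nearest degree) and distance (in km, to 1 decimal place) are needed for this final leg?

Leg 1 (267°, 59.3 km): east 59.3 sin 267° = -59.22, north 59.3 cos 267° = -3.10
Leg 2 (N41°E, 50.7 km): east 50.7 sin 41° = 33.26, north 50.7 cos 41° = 38.26
Current position: (-25.96, 35.16). Target: (-40.0, -79.0). Remaining: Δeast = -14.04, Δnorth = -114.16.
Bearing = atan2(-14.04, -114.16) mod 360° = 187.01°; distance = √((-14.04)² + (-114.16)²) = 115.021 km.

187°, 115.0 km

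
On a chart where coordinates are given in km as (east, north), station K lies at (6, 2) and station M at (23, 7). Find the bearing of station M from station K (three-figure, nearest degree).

Δeast = 23 − 6 = 17.00; Δnorth = 7 − 2 = 5.00.
Bearing = atan2(Δeast, Δnorth) mod 360° = 73.61° ≈ 074°.

074°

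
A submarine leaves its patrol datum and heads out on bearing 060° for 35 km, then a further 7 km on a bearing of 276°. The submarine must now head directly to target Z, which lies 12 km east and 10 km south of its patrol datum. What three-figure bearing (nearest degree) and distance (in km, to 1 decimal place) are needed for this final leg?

Leg 1 (060°, 35 km): east 35 sin 60° = 30.31, north 35 cos 60° = 17.50
Leg 2 (276°, 7 km): east 7 sin 276° = -6.96, north 7 cos 276° = 0.73
Current position: (23.35, 18.23). Target: (12, -10). Remaining: Δeast = -11.35, Δnorth = -28.23.
Bearing = atan2(-11.35, -28.23) mod 360° = 201.90°; distance = √((-11.35)² + (-28.23)²) = 30.428 km.

202°, 30.4 km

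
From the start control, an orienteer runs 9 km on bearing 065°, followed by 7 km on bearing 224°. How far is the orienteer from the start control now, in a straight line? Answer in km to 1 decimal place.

Leg 1 (065°, 9 km): east 9 sin 65° = 8.16, north 9 cos 65° = 3.80
Leg 2 (224°, 7 km): east 7 sin 224° = -4.86, north 7 cos 224° = -5.04
Net: 3.29 east, -1.23 north. Distance = √((3.29)² + (-1.23)²) = 3.517 km.

3.5 km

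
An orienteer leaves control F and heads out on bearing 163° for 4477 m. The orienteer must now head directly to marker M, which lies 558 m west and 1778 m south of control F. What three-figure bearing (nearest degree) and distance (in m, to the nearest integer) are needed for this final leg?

323°, 3123 m

Leg 1 (163°, 4477 m): east 4477 sin 163° = 1308.95, north 4477 cos 163° = -4281.38
Current position: (1308.95, -4281.38). Target: (-558, -1778). Remaining: Δeast = -1866.95, Δnorth = 2503.38.
Bearing = atan2(-1866.95, 2503.38) mod 360° = 323.29°; distance = √((-1866.95)² + (2503.38)²) = 3122.881 m.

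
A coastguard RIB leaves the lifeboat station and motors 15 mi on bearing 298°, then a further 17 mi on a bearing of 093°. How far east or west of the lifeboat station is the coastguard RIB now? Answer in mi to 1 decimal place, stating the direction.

3.7 mi east

Leg 1 (298°, 15 mi): east 15 sin 298° = -13.24, north 15 cos 298° = 7.04
Leg 2 (093°, 17 mi): east 17 sin 93° = 16.98, north 17 cos 93° = -0.89
Net east component: 3.73 mi.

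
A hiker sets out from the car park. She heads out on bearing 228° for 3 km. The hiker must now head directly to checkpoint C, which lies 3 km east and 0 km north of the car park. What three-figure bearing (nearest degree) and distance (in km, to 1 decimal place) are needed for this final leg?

Leg 1 (228°, 3 km): east 3 sin 228° = -2.23, north 3 cos 228° = -2.01
Current position: (-2.23, -2.01). Target: (3, 0). Remaining: Δeast = 5.23, Δnorth = 2.01.
Bearing = atan2(5.23, 2.01) mod 360° = 69.00°; distance = √((5.23)² + (2.01)²) = 5.601 km.

069°, 5.6 km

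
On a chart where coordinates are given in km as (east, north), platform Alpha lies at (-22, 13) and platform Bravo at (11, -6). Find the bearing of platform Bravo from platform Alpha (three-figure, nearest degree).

120°

Δeast = 11 − -22 = 33.00; Δnorth = -6 − 13 = -19.00.
Bearing = atan2(Δeast, Δnorth) mod 360° = 119.93° ≈ 120°.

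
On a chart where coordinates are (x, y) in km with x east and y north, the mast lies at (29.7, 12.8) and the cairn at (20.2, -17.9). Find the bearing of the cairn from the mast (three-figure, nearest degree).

197°

Δeast = 20.2 − 29.7 = -9.50; Δnorth = -17.9 − 12.8 = -30.70.
Bearing = atan2(Δeast, Δnorth) mod 360° = 197.19° ≈ 197°.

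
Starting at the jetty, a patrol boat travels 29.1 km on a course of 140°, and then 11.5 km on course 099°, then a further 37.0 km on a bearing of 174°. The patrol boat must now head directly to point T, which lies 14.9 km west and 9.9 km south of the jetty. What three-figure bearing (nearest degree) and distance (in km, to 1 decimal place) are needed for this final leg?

316°, 70.6 km

Leg 1 (140°, 29.1 km): east 29.1 sin 140° = 18.71, north 29.1 cos 140° = -22.29
Leg 2 (099°, 11.5 km): east 11.5 sin 99° = 11.36, north 11.5 cos 99° = -1.80
Leg 3 (174°, 37.0 km): east 37.0 sin 174° = 3.87, north 37.0 cos 174° = -36.80
Current position: (33.93, -60.89). Target: (-14.9, -9.9). Remaining: Δeast = -48.83, Δnorth = 50.99.
Bearing = atan2(-48.83, 50.99) mod 360° = 316.24°; distance = √((-48.83)² + (50.99)²) = 70.599 km.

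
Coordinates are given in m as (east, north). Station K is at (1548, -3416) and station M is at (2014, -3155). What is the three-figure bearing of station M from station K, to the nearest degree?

061°

Δeast = 2014 − 1548 = 466.00; Δnorth = -3155 − -3416 = 261.00.
Bearing = atan2(Δeast, Δnorth) mod 360° = 60.75° ≈ 061°.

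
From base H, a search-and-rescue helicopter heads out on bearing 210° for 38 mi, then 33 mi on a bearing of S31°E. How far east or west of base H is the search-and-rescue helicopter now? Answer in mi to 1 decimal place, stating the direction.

Leg 1 (210°, 38 mi): east 38 sin 210° = -19.00, north 38 cos 210° = -32.91
Leg 2 (S31°E, 33 mi): east 33 sin 149° = 17.00, north 33 cos 149° = -28.29
Net east component: -2.00 mi.

2.0 mi west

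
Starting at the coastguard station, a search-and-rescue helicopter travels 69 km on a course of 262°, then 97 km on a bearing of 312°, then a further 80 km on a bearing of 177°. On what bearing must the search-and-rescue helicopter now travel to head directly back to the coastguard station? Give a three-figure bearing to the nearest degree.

080°

Leg 1 (262°, 69 km): east 69 sin 262° = -68.33, north 69 cos 262° = -9.60
Leg 2 (312°, 97 km): east 97 sin 312° = -72.09, north 97 cos 312° = 64.91
Leg 3 (177°, 80 km): east 80 sin 177° = 4.19, north 80 cos 177° = -79.89
Net displacement: -136.23 east, -24.59 north. Direction back to start is (136.23, 24.59): bearing = atan2(136.23, 24.59) mod 360° = 79.77° ≈ 080°.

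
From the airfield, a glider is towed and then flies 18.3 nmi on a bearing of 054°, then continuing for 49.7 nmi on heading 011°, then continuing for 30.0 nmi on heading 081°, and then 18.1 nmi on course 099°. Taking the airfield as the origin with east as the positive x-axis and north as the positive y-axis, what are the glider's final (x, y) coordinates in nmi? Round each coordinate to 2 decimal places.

Leg 1 (054°, 18.3 nmi): east 18.3 sin 54° = 14.81, north 18.3 cos 54° = 10.76
Leg 2 (011°, 49.7 nmi): east 49.7 sin 11° = 9.48, north 49.7 cos 11° = 48.79
Leg 3 (081°, 30.0 nmi): east 30.0 sin 81° = 29.63, north 30.0 cos 81° = 4.69
Leg 4 (099°, 18.1 nmi): east 18.1 sin 99° = 17.88, north 18.1 cos 99° = -2.83
Summing: 71.80 nmi east, 61.40 nmi north → (71.80, 61.40).

(71.80, 61.40)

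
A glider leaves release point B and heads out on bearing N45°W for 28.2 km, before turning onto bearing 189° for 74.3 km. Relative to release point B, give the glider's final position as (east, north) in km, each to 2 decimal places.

Leg 1 (N45°W, 28.2 km): east 28.2 sin 315° = -19.94, north 28.2 cos 315° = 19.94
Leg 2 (189°, 74.3 km): east 74.3 sin 189° = -11.62, north 74.3 cos 189° = -73.39
Summing: -31.56 km east, -53.44 km north → (-31.56, -53.44).

(-31.56, -53.44)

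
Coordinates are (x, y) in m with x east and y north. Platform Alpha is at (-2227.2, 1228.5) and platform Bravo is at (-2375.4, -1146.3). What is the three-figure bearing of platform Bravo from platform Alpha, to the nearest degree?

Δeast = -2375.4 − -2227.2 = -148.20; Δnorth = -1146.3 − 1228.5 = -2374.80.
Bearing = atan2(Δeast, Δnorth) mod 360° = 183.57° ≈ 184°.

184°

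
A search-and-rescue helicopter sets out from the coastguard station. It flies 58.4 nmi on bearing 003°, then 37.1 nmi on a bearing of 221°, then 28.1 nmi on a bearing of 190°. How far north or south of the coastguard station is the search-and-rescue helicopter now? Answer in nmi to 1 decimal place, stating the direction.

Leg 1 (003°, 58.4 nmi): east 58.4 sin 3° = 3.06, north 58.4 cos 3° = 58.32
Leg 2 (221°, 37.1 nmi): east 37.1 sin 221° = -24.34, north 37.1 cos 221° = -28.00
Leg 3 (190°, 28.1 nmi): east 28.1 sin 190° = -4.88, north 28.1 cos 190° = -27.67
Net north component: 2.65 nmi.

2.6 nmi north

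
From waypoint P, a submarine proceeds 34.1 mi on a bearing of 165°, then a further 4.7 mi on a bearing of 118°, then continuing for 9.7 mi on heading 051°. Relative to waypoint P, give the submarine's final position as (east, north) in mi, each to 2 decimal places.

(20.51, -29.04)

Leg 1 (165°, 34.1 mi): east 34.1 sin 165° = 8.83, north 34.1 cos 165° = -32.94
Leg 2 (118°, 4.7 mi): east 4.7 sin 118° = 4.15, north 4.7 cos 118° = -2.21
Leg 3 (051°, 9.7 mi): east 9.7 sin 51° = 7.54, north 9.7 cos 51° = 6.10
Summing: 20.51 mi east, -29.04 mi north → (20.51, -29.04).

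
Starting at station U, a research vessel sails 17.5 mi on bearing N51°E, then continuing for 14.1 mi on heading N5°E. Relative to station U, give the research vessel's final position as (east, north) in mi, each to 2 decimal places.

(14.83, 25.06)

Leg 1 (N51°E, 17.5 mi): east 17.5 sin 51° = 13.60, north 17.5 cos 51° = 11.01
Leg 2 (N5°E, 14.1 mi): east 14.1 sin 5° = 1.23, north 14.1 cos 5° = 14.05
Summing: 14.83 mi east, 25.06 mi north → (14.83, 25.06).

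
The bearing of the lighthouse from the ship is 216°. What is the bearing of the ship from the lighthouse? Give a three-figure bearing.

036°

Back-bearing = 216° − 180° = 036°.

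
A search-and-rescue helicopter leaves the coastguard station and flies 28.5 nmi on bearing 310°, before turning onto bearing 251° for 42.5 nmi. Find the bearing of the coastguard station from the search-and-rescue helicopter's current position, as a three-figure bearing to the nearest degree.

094°

Leg 1 (310°, 28.5 nmi): east 28.5 sin 310° = -21.83, north 28.5 cos 310° = 18.32
Leg 2 (251°, 42.5 nmi): east 42.5 sin 251° = -40.18, north 42.5 cos 251° = -13.84
Net displacement: -62.02 east, 4.48 north. Direction back to start is (62.02, -4.48): bearing = atan2(62.02, -4.48) mod 360° = 94.13° ≈ 094°.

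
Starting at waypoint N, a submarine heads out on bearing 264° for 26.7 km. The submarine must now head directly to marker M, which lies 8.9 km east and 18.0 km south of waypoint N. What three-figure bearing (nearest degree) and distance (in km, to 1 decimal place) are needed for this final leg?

113°, 38.6 km

Leg 1 (264°, 26.7 km): east 26.7 sin 264° = -26.55, north 26.7 cos 264° = -2.79
Current position: (-26.55, -2.79). Target: (8.9, -18.0). Remaining: Δeast = 35.45, Δnorth = -15.21.
Bearing = atan2(35.45, -15.21) mod 360° = 113.22°; distance = √((35.45)² + (-15.21)²) = 38.578 km.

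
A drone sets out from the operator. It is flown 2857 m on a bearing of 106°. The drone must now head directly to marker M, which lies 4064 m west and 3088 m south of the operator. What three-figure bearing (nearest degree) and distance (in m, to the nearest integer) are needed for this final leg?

Leg 1 (106°, 2857 m): east 2857 sin 106° = 2746.32, north 2857 cos 106° = -787.50
Current position: (2746.32, -787.50). Target: (-4064, -3088). Remaining: Δeast = -6810.32, Δnorth = -2300.50.
Bearing = atan2(-6810.32, -2300.50) mod 360° = 251.34°; distance = √((-6810.32)² + (-2300.50)²) = 7188.382 m.

251°, 7188 m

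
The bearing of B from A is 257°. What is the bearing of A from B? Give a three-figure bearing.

077°

Back-bearing = 257° − 180° = 077°.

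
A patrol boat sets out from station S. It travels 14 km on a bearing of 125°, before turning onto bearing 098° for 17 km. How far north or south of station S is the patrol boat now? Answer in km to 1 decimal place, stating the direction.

Leg 1 (125°, 14 km): east 14 sin 125° = 11.47, north 14 cos 125° = -8.03
Leg 2 (098°, 17 km): east 17 sin 98° = 16.83, north 17 cos 98° = -2.37
Net north component: -10.40 km.

10.4 km south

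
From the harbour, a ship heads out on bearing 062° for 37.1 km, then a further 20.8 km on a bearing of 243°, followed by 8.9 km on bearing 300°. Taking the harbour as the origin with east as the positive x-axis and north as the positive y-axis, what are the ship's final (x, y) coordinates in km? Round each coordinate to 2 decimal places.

(6.52, 12.42)

Leg 1 (062°, 37.1 km): east 37.1 sin 62° = 32.76, north 37.1 cos 62° = 17.42
Leg 2 (243°, 20.8 km): east 20.8 sin 243° = -18.53, north 20.8 cos 243° = -9.44
Leg 3 (300°, 8.9 km): east 8.9 sin 300° = -7.71, north 8.9 cos 300° = 4.45
Summing: 6.52 km east, 12.42 km north → (6.52, 12.42).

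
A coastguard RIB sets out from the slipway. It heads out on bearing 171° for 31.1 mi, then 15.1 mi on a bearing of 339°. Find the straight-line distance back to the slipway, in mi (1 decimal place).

16.6 mi

Leg 1 (171°, 31.1 mi): east 31.1 sin 171° = 4.87, north 31.1 cos 171° = -30.72
Leg 2 (339°, 15.1 mi): east 15.1 sin 339° = -5.41, north 15.1 cos 339° = 14.10
Net: -0.55 east, -16.62 north. Distance = √((-0.55)² + (-16.62)²) = 16.629 mi.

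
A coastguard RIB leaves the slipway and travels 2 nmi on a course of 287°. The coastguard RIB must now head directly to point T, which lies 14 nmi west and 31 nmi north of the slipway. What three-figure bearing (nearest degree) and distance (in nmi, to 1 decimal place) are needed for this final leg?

338°, 32.7 nmi

Leg 1 (287°, 2 nmi): east 2 sin 287° = -1.91, north 2 cos 287° = 0.58
Current position: (-1.91, 0.58). Target: (-14, 31). Remaining: Δeast = -12.09, Δnorth = 30.42.
Bearing = atan2(-12.09, 30.42) mod 360° = 338.33°; distance = √((-12.09)² + (30.42)²) = 32.729 nmi.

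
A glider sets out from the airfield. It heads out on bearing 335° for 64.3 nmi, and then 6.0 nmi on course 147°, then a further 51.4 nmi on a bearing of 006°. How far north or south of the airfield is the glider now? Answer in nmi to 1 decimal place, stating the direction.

104.4 nmi north

Leg 1 (335°, 64.3 nmi): east 64.3 sin 335° = -27.17, north 64.3 cos 335° = 58.28
Leg 2 (147°, 6.0 nmi): east 6.0 sin 147° = 3.27, north 6.0 cos 147° = -5.03
Leg 3 (006°, 51.4 nmi): east 51.4 sin 6° = 5.37, north 51.4 cos 6° = 51.12
Net north component: 104.36 nmi.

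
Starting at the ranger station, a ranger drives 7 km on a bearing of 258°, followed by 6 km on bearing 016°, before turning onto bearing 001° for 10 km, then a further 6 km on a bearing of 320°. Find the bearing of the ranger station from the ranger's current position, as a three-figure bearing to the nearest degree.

155°

Leg 1 (258°, 7 km): east 7 sin 258° = -6.85, north 7 cos 258° = -1.46
Leg 2 (016°, 6 km): east 6 sin 16° = 1.65, north 6 cos 16° = 5.77
Leg 3 (001°, 10 km): east 10 sin 1° = 0.17, north 10 cos 1° = 10.00
Leg 4 (320°, 6 km): east 6 sin 320° = -3.86, north 6 cos 320° = 4.60
Net displacement: -8.88 east, 18.91 north. Direction back to start is (8.88, -18.91): bearing = atan2(8.88, -18.91) mod 360° = 154.85° ≈ 155°.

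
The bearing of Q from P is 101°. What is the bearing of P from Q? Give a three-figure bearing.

Back-bearing = 101° + 180° = 281°.

281°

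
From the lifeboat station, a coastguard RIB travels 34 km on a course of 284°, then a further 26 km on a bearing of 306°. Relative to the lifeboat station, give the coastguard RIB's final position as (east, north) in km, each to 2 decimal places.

(-54.02, 23.51)

Leg 1 (284°, 34 km): east 34 sin 284° = -32.99, north 34 cos 284° = 8.23
Leg 2 (306°, 26 km): east 26 sin 306° = -21.03, north 26 cos 306° = 15.28
Summing: -54.02 km east, 23.51 km north → (-54.02, 23.51).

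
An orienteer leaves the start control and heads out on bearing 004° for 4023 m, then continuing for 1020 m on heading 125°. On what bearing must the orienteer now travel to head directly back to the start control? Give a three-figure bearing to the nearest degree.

198°

Leg 1 (004°, 4023 m): east 4023 sin 4° = 280.63, north 4023 cos 4° = 4013.20
Leg 2 (125°, 1020 m): east 1020 sin 125° = 835.54, north 1020 cos 125° = -585.05
Net displacement: 1116.17 east, 3428.15 north. Direction back to start is (-1116.17, -3428.15): bearing = atan2(-1116.17, -3428.15) mod 360° = 198.03° ≈ 198°.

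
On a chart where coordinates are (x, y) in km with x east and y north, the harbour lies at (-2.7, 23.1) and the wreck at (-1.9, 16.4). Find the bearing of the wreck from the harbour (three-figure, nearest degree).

Δeast = -1.9 − -2.7 = 0.80; Δnorth = 16.4 − 23.1 = -6.70.
Bearing = atan2(Δeast, Δnorth) mod 360° = 173.19° ≈ 173°.

173°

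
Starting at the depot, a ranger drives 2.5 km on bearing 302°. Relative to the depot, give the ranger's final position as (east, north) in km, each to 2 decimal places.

Leg 1 (302°, 2.5 km): east 2.5 sin 302° = -2.12, north 2.5 cos 302° = 1.32
Summing: -2.12 km east, 1.32 km north → (-2.12, 1.32).

(-2.12, 1.32)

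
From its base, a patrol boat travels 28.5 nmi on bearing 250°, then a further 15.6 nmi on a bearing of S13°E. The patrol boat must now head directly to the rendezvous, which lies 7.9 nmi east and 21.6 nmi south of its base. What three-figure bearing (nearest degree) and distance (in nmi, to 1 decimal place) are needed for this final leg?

Leg 1 (250°, 28.5 nmi): east 28.5 sin 250° = -26.78, north 28.5 cos 250° = -9.75
Leg 2 (S13°E, 15.6 nmi): east 15.6 sin 167° = 3.51, north 15.6 cos 167° = -15.20
Current position: (-23.27, -24.95). Target: (7.9, -21.6). Remaining: Δeast = 31.17, Δnorth = 3.35.
Bearing = atan2(31.17, 3.35) mod 360° = 83.87°; distance = √((31.17)² + (3.35)²) = 31.351 nmi.

084°, 31.4 nmi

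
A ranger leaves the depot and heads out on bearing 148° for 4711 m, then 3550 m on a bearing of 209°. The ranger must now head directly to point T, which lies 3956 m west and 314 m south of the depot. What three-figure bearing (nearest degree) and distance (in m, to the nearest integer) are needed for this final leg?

325°, 8273 m

Leg 1 (148°, 4711 m): east 4711 sin 148° = 2496.45, north 4711 cos 148° = -3995.15
Leg 2 (209°, 3550 m): east 3550 sin 209° = -1721.07, north 3550 cos 209° = -3104.90
Current position: (775.38, -7100.05). Target: (-3956, -314). Remaining: Δeast = -4731.38, Δnorth = 6786.05.
Bearing = atan2(-4731.38, 6786.05) mod 360° = 325.12°; distance = √((-4731.38)² + (6786.05)²) = 8272.633 m.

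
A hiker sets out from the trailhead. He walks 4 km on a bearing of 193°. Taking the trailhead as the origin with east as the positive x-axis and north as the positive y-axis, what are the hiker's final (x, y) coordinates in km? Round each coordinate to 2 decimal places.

Leg 1 (193°, 4 km): east 4 sin 193° = -0.90, north 4 cos 193° = -3.90
Summing: -0.90 km east, -3.90 km north → (-0.90, -3.90).

(-0.90, -3.90)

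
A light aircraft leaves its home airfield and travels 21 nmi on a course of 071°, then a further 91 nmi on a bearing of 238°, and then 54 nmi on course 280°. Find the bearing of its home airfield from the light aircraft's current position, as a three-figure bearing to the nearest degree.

074°

Leg 1 (071°, 21 nmi): east 21 sin 71° = 19.86, north 21 cos 71° = 6.84
Leg 2 (238°, 91 nmi): east 91 sin 238° = -77.17, north 91 cos 238° = -48.22
Leg 3 (280°, 54 nmi): east 54 sin 280° = -53.18, north 54 cos 280° = 9.38
Net displacement: -110.50 east, -32.01 north. Direction back to start is (110.50, 32.01): bearing = atan2(110.50, 32.01) mod 360° = 73.84° ≈ 074°.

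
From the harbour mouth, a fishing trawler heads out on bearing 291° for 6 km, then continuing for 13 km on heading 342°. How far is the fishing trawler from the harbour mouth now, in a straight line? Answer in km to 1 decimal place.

Leg 1 (291°, 6 km): east 6 sin 291° = -5.60, north 6 cos 291° = 2.15
Leg 2 (342°, 13 km): east 13 sin 342° = -4.02, north 13 cos 342° = 12.36
Net: -9.62 east, 14.51 north. Distance = √((-9.62)² + (14.51)²) = 17.412 km.

17.4 km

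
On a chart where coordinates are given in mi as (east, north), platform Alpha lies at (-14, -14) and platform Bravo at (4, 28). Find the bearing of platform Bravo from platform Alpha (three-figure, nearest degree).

Δeast = 4 − -14 = 18.00; Δnorth = 28 − -14 = 42.00.
Bearing = atan2(Δeast, Δnorth) mod 360° = 23.20° ≈ 023°.

023°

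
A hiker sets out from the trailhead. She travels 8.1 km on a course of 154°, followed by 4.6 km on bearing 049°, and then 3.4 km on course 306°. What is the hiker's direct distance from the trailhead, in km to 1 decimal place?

4.8 km

Leg 1 (154°, 8.1 km): east 8.1 sin 154° = 3.55, north 8.1 cos 154° = -7.28
Leg 2 (049°, 4.6 km): east 4.6 sin 49° = 3.47, north 4.6 cos 49° = 3.02
Leg 3 (306°, 3.4 km): east 3.4 sin 306° = -2.75, north 3.4 cos 306° = 2.00
Net: 4.27 east, -2.26 north. Distance = √((4.27)² + (-2.26)²) = 4.835 km.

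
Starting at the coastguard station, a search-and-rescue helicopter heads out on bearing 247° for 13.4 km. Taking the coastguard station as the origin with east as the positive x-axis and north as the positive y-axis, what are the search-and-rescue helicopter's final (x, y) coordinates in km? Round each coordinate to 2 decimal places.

(-12.33, -5.24)

Leg 1 (247°, 13.4 km): east 13.4 sin 247° = -12.33, north 13.4 cos 247° = -5.24
Summing: -12.33 km east, -5.24 km north → (-12.33, -5.24).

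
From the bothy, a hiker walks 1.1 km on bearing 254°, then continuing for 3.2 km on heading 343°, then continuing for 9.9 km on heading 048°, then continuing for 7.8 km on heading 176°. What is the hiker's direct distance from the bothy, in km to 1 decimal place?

6.1 km

Leg 1 (254°, 1.1 km): east 1.1 sin 254° = -1.06, north 1.1 cos 254° = -0.30
Leg 2 (343°, 3.2 km): east 3.2 sin 343° = -0.94, north 3.2 cos 343° = 3.06
Leg 3 (048°, 9.9 km): east 9.9 sin 48° = 7.36, north 9.9 cos 48° = 6.62
Leg 4 (176°, 7.8 km): east 7.8 sin 176° = 0.54, north 7.8 cos 176° = -7.78
Net: 5.91 east, 1.60 north. Distance = √((5.91)² + (1.60)²) = 6.121 km.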